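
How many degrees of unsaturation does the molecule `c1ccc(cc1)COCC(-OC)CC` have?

4

Molecular formula from the SMILES: C12H18O2.
DoU = (2C + 2 + N − H − X)/2 = (2·12 + 2 + 0 − 18 − 0)/2 = 8/2 = 4.
(Structurally: 1 ring(s) + 3 π bond(s) = 4.)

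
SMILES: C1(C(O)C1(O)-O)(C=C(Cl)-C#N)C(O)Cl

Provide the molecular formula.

Heavy atoms from the SMILES: 7 C, 2 Cl, 1 N, 4 O.
Implicit hydrogens by atom environment:
  4 × C: no H
  4 × O: 1 H each → 4
  3 × C: 1 H each → 3
  2 × Cl: no H
  1 × N: no H
  Total hydrogens = 7.
Molecular formula: C7H7Cl2NO4

C7H7Cl2NO4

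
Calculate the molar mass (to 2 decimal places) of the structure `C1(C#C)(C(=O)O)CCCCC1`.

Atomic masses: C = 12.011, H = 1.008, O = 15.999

152.19

Molecular formula: C9H12O2.
M = 9×12.011 + 12×1.008 + 2×15.999 = 152.19 g/mol.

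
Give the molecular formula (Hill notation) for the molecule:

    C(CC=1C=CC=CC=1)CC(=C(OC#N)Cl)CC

C14H16ClNO

Heavy atoms from the SMILES: 14 C, 1 Cl, 1 N, 1 O.
Implicit hydrogens by atom environment:
  5 × C (aromatic): 1 H each → 5
  4 × C: 2 H each → 8
  3 × C: no H
  1 × C: 3 H
  1 × C (aromatic): no H
  1 × Cl: no H
  1 × N: no H
  1 × O: no H
  Total hydrogens = 16.
Molecular formula: C14H16ClNO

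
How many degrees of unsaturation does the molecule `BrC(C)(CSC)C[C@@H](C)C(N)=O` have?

Molecular formula from the SMILES: C8H16BrNOS.
DoU = (2C + 2 + N − H − X)/2 = (2·8 + 2 + 1 − 16 − 1)/2 = 2/2 = 1.
(Structurally: 0 ring(s) + 1 π bond(s) = 1.)

1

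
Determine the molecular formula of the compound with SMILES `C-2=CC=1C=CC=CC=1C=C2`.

C10H8

Heavy atoms from the SMILES: 10 C.
Implicit hydrogens by atom environment:
  8 × C (aromatic): 1 H each → 8
  2 × C (aromatic): no H
  Total hydrogens = 8.
Molecular formula: C10H8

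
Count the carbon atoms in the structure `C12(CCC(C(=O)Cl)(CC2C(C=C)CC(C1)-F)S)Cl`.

The symbol for carbon appears 13 times in the SMILES. (Cl is a single chlorine, not C + l.)

13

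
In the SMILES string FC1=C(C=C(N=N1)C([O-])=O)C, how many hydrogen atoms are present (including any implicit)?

Hydrogens are implicit in SMILES; fill each atom to its normal valence:
  3 × C (aromatic): no H
  2 × N (aromatic): no H
  1 × C: 3 H
  1 × C (aromatic): 1 H
  1 × C: no H
  1 × F: no H
  1 × O: no H
  1 × O (charge -1): no H
  Total hydrogens = 4.

4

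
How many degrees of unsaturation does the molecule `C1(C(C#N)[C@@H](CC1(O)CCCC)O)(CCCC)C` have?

Molecular formula from the SMILES: C15H27NO2.
DoU = (2C + 2 + N − H − X)/2 = (2·15 + 2 + 1 − 27 − 0)/2 = 6/2 = 3.
(Structurally: 1 ring(s) + 2 π bond(s) = 3.)

3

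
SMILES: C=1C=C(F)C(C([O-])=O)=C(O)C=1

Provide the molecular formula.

C7H4FO3-

Heavy atoms from the SMILES: 7 C, 1 F, 3 O.
Implicit hydrogens by atom environment:
  3 × C (aromatic): 1 H each → 3
  3 × C (aromatic): no H
  1 × C: no H
  1 × F: no H
  1 × O: 1 H
  1 × O: no H
  1 × O (charge -1): no H
  Total hydrogens = 4.
Net charge -1.
Molecular formula: C7H4FO3-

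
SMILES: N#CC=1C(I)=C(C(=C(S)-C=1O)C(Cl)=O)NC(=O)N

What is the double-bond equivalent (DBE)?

8

Molecular formula from the SMILES: C9H5ClIN3O3S.
DoU = (2C + 2 + N − H − X)/2 = (2·9 + 2 + 3 − 5 − 2)/2 = 16/2 = 8.
(Structurally: 1 ring(s) + 7 π bond(s) = 8.)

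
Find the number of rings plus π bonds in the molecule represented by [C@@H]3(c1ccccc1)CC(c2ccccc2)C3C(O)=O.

Molecular formula from the SMILES: C17H16O2.
DoU = (2C + 2 + N − H − X)/2 = (2·17 + 2 + 0 − 16 − 0)/2 = 20/2 = 10.
(Structurally: 3 ring(s) + 7 π bond(s) = 10.)

10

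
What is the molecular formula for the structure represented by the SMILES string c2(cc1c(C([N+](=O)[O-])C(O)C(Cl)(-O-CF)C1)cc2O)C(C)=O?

C13H13ClFNO6

Heavy atoms from the SMILES: 13 C, 1 Cl, 1 F, 1 N, 6 O.
Implicit hydrogens by atom environment:
  4 × C (aromatic): no H
  3 × O: no H
  2 × C: 2 H each → 4
  2 × C (aromatic): 1 H each → 2
  2 × C: 1 H each → 2
  2 × C: no H
  2 × O: 1 H each → 2
  1 × C: 3 H
  1 × Cl: no H
  1 × F: no H
  1 × N (charge +1): no H
  1 × O (charge -1): no H
  Total hydrogens = 13.
Molecular formula: C13H13ClFNO6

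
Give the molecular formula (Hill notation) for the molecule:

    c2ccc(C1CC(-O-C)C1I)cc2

C11H13IO

Heavy atoms from the SMILES: 11 C, 1 I, 1 O.
Implicit hydrogens by atom environment:
  5 × C (aromatic): 1 H each → 5
  3 × C: 1 H each → 3
  1 × C: 3 H
  1 × C: 2 H
  1 × C (aromatic): no H
  1 × I: no H
  1 × O: no H
  Total hydrogens = 13.
Molecular formula: C11H13IO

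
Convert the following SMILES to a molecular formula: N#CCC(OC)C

Heavy atoms from the SMILES: 5 C, 1 N, 1 O.
Implicit hydrogens by atom environment:
  2 × C: 3 H each → 6
  1 × C: 2 H
  1 × C: 1 H
  1 × C: no H
  1 × N: no H
  1 × O: no H
  Total hydrogens = 9.
Molecular formula: C5H9NO

C5H9NO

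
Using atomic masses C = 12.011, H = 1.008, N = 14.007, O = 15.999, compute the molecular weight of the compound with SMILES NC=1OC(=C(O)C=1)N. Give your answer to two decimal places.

Molecular formula: C4H6N2O2.
M = 4×12.011 + 6×1.008 + 2×14.007 + 2×15.999 = 114.10 g/mol.

114.10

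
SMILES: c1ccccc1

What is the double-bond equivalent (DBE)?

Molecular formula from the SMILES: C6H6.
DoU = (2C + 2 + N − H − X)/2 = (2·6 + 2 + 0 − 6 − 0)/2 = 8/2 = 4.
(Structurally: 1 ring(s) + 3 π bond(s) = 4.)

4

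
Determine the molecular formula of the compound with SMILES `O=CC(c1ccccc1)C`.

Heavy atoms from the SMILES: 9 C, 1 O.
Implicit hydrogens by atom environment:
  5 × C (aromatic): 1 H each → 5
  2 × C: 1 H each → 2
  1 × C: 3 H
  1 × C (aromatic): no H
  1 × O: no H
  Total hydrogens = 10.
Molecular formula: C9H10O

C9H10O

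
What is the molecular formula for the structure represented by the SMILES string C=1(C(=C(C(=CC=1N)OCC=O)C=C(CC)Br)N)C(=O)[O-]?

C13H14BrN2O4-

Heavy atoms from the SMILES: 1 Br, 13 C, 2 N, 4 O.
Implicit hydrogens by atom environment:
  5 × C (aromatic): no H
  3 × O: no H
  2 × C: 2 H each → 4
  2 × C: 1 H each → 2
  2 × C: no H
  2 × N: 2 H each → 4
  1 × Br: no H
  1 × C: 3 H
  1 × C (aromatic): 1 H
  1 × O (charge -1): no H
  Total hydrogens = 14.
Net charge -1.
Molecular formula: C13H14BrN2O4-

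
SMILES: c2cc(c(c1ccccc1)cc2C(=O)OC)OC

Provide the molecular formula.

Heavy atoms from the SMILES: 15 C, 3 O.
Implicit hydrogens by atom environment:
  8 × C (aromatic): 1 H each → 8
  4 × C (aromatic): no H
  3 × O: no H
  2 × C: 3 H each → 6
  1 × C: no H
  Total hydrogens = 14.
Molecular formula: C15H14O3

C15H14O3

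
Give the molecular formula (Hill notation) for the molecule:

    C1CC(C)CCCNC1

C8H17N

Heavy atoms from the SMILES: 8 C, 1 N.
Implicit hydrogens by atom environment:
  6 × C: 2 H each → 12
  1 × C: 3 H
  1 × C: 1 H
  1 × N: 1 H
  Total hydrogens = 17.
Molecular formula: C8H17N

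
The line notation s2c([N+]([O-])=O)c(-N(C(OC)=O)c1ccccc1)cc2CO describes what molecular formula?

Heavy atoms from the SMILES: 13 C, 2 N, 5 O, 1 S.
Implicit hydrogens by atom environment:
  6 × C (aromatic): 1 H each → 6
  4 × C (aromatic): no H
  3 × O: no H
  1 × C: 3 H
  1 × C: 2 H
  1 × C: no H
  1 × N (charge +1): no H
  1 × N: no H
  1 × O: 1 H
  1 × O (charge -1): no H
  1 × S (aromatic): no H
  Total hydrogens = 12.
Molecular formula: C13H12N2O5S

C13H12N2O5S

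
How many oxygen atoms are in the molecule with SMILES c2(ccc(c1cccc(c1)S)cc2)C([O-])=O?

2

The symbol for oxygen appears 2 times in the SMILES.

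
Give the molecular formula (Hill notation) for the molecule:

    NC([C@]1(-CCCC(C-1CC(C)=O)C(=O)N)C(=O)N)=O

Heavy atoms from the SMILES: 12 C, 3 N, 4 O.
Implicit hydrogens by atom environment:
  5 × C: no H
  4 × C: 2 H each → 8
  4 × O: no H
  3 × N: 2 H each → 6
  2 × C: 1 H each → 2
  1 × C: 3 H
  Total hydrogens = 19.
Molecular formula: C12H19N3O4

C12H19N3O4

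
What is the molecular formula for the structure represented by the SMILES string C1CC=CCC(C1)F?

Heavy atoms from the SMILES: 7 C, 1 F.
Implicit hydrogens by atom environment:
  4 × C: 2 H each → 8
  3 × C: 1 H each → 3
  1 × F: no H
  Total hydrogens = 11.
Molecular formula: C7H11F

C7H11F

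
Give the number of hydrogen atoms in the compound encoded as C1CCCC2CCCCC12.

18

Hydrogens are implicit in SMILES; fill each atom to its normal valence:
  8 × C: 2 H each → 16
  2 × C: 1 H each → 2
  Total hydrogens = 18.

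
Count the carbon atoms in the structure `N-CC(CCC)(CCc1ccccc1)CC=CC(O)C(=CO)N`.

The symbol for carbon appears 19 times in the SMILES. Lowercase c denotes aromatic carbon and counts toward C.

19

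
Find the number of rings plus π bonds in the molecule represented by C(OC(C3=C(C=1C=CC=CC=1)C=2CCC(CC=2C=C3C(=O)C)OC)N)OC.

Molecular formula from the SMILES: C22H27NO4.
DoU = (2C + 2 + N − H − X)/2 = (2·22 + 2 + 1 − 27 − 0)/2 = 20/2 = 10.
(Structurally: 3 ring(s) + 7 π bond(s) = 10.)

10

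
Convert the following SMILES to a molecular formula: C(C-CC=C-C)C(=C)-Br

C8H13Br

Heavy atoms from the SMILES: 1 Br, 8 C.
Implicit hydrogens by atom environment:
  4 × C: 2 H each → 8
  2 × C: 1 H each → 2
  1 × Br: no H
  1 × C: 3 H
  1 × C: no H
  Total hydrogens = 13.
Molecular formula: C8H13Br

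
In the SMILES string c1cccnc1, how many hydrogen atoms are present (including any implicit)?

5

Hydrogens are implicit in SMILES; fill each atom to its normal valence:
  5 × C (aromatic): 1 H each → 5
  1 × N (aromatic): no H
  Total hydrogens = 5.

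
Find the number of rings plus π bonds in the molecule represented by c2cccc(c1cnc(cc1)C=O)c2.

Molecular formula from the SMILES: C12H9NO.
DoU = (2C + 2 + N − H − X)/2 = (2·12 + 2 + 1 − 9 − 0)/2 = 18/2 = 9.
(Structurally: 2 ring(s) + 7 π bond(s) = 9.)

9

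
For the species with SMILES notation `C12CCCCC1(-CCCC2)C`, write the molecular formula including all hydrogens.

C11H20

Heavy atoms from the SMILES: 11 C.
Implicit hydrogens by atom environment:
  8 × C: 2 H each → 16
  1 × C: 3 H
  1 × C: 1 H
  1 × C: no H
  Total hydrogens = 20.
Molecular formula: C11H20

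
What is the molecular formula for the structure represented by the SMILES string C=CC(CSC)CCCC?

Heavy atoms from the SMILES: 9 C, 1 S.
Implicit hydrogens by atom environment:
  5 × C: 2 H each → 10
  2 × C: 3 H each → 6
  2 × C: 1 H each → 2
  1 × S: no H
  Total hydrogens = 18.
Molecular formula: C9H18S

C9H18S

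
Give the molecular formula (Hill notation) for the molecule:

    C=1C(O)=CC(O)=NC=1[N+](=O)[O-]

C5H4N2O4

Heavy atoms from the SMILES: 5 C, 2 N, 4 O.
Implicit hydrogens by atom environment:
  3 × C (aromatic): no H
  2 × C (aromatic): 1 H each → 2
  2 × O: 1 H each → 2
  1 × N (aromatic): no H
  1 × N (charge +1): no H
  1 × O: no H
  1 × O (charge -1): no H
  Total hydrogens = 4.
Molecular formula: C5H4N2O4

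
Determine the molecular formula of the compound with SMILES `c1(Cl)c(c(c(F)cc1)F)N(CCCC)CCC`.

C13H18ClF2N

Heavy atoms from the SMILES: 13 C, 1 Cl, 2 F, 1 N.
Implicit hydrogens by atom environment:
  5 × C: 2 H each → 10
  4 × C (aromatic): no H
  2 × C: 3 H each → 6
  2 × C (aromatic): 1 H each → 2
  2 × F: no H
  1 × Cl: no H
  1 × N: no H
  Total hydrogens = 18.
Molecular formula: C13H18ClF2N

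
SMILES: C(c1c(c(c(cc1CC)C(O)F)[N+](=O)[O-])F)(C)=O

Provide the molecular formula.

C11H11F2NO4

Heavy atoms from the SMILES: 11 C, 2 F, 1 N, 4 O.
Implicit hydrogens by atom environment:
  5 × C (aromatic): no H
  2 × C: 3 H each → 6
  2 × F: no H
  2 × O: no H
  1 × C: 2 H
  1 × C (aromatic): 1 H
  1 × C: 1 H
  1 × C: no H
  1 × N (charge +1): no H
  1 × O: 1 H
  1 × O (charge -1): no H
  Total hydrogens = 11.
Molecular formula: C11H11F2NO4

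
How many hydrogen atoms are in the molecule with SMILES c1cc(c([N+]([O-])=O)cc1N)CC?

10

Hydrogens are implicit in SMILES; fill each atom to its normal valence:
  3 × C (aromatic): 1 H each → 3
  3 × C (aromatic): no H
  1 × C: 3 H
  1 × C: 2 H
  1 × N: 2 H
  1 × N (charge +1): no H
  1 × O: no H
  1 × O (charge -1): no H
  Total hydrogens = 10.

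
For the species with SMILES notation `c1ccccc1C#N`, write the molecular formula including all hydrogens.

C7H5N

Heavy atoms from the SMILES: 7 C, 1 N.
Implicit hydrogens by atom environment:
  5 × C (aromatic): 1 H each → 5
  1 × C (aromatic): no H
  1 × C: no H
  1 × N: no H
  Total hydrogens = 5.
Molecular formula: C7H5N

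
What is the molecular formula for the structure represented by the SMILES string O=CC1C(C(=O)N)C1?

C5H7NO2

Heavy atoms from the SMILES: 5 C, 1 N, 2 O.
Implicit hydrogens by atom environment:
  3 × C: 1 H each → 3
  2 × O: no H
  1 × C: 2 H
  1 × C: no H
  1 × N: 2 H
  Total hydrogens = 7.
Molecular formula: C5H7NO2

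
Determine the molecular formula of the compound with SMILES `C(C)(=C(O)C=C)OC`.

C6H10O2

Heavy atoms from the SMILES: 6 C, 2 O.
Implicit hydrogens by atom environment:
  2 × C: 3 H each → 6
  2 × C: no H
  1 × C: 2 H
  1 × C: 1 H
  1 × O: 1 H
  1 × O: no H
  Total hydrogens = 10.
Molecular formula: C6H10O2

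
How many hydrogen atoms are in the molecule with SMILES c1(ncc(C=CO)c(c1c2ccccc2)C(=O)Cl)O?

10

Hydrogens are implicit in SMILES; fill each atom to its normal valence:
  6 × C (aromatic): 1 H each → 6
  5 × C (aromatic): no H
  2 × C: 1 H each → 2
  2 × O: 1 H each → 2
  1 × C: no H
  1 × Cl: no H
  1 × N (aromatic): no H
  1 × O: no H
  Total hydrogens = 10.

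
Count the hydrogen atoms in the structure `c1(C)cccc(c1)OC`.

10

Hydrogens are implicit in SMILES; fill each atom to its normal valence:
  4 × C (aromatic): 1 H each → 4
  2 × C: 3 H each → 6
  2 × C (aromatic): no H
  1 × O: no H
  Total hydrogens = 10.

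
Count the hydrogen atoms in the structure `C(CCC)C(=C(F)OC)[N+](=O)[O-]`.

Hydrogens are implicit in SMILES; fill each atom to its normal valence:
  3 × C: 2 H each → 6
  2 × C: 3 H each → 6
  2 × C: no H
  2 × O: no H
  1 × F: no H
  1 × N (charge +1): no H
  1 × O (charge -1): no H
  Total hydrogens = 12.

12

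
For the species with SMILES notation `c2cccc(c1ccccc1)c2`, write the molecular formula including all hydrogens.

Heavy atoms from the SMILES: 12 C.
Implicit hydrogens by atom environment:
  10 × C (aromatic): 1 H each → 10
  2 × C (aromatic): no H
  Total hydrogens = 10.
Molecular formula: C12H10

C12H10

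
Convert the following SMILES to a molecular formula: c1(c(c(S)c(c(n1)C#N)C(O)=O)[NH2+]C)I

Heavy atoms from the SMILES: 8 C, 1 I, 3 N, 2 O, 1 S.
Implicit hydrogens by atom environment:
  5 × C (aromatic): no H
  2 × C: no H
  1 × C: 3 H
  1 × I: no H
  1 × N (charge +1): 2 H
  1 × N (aromatic): no H
  1 × N: no H
  1 × O: 1 H
  1 × O: no H
  1 × S: 1 H
  Total hydrogens = 7.
Net charge +1.
Molecular formula: C8H7IN3O2S+

C8H7IN3O2S+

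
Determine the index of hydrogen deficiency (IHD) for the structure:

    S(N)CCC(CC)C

0

Molecular formula from the SMILES: C6H15NS.
DoU = (2C + 2 + N − H − X)/2 = (2·6 + 2 + 1 − 15 − 0)/2 = 0/2 = 0.
(Structurally: 0 ring(s) + 0 π bond(s) = 0.)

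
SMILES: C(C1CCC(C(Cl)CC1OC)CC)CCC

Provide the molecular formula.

Heavy atoms from the SMILES: 14 C, 1 Cl, 1 O.
Implicit hydrogens by atom environment:
  7 × C: 2 H each → 14
  4 × C: 1 H each → 4
  3 × C: 3 H each → 9
  1 × Cl: no H
  1 × O: no H
  Total hydrogens = 27.
Molecular formula: C14H27ClO

C14H27ClO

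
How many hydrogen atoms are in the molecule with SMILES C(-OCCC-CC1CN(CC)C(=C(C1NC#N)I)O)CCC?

Hydrogens are implicit in SMILES; fill each atom to its normal valence:
  9 × C: 2 H each → 18
  3 × C: no H
  2 × C: 3 H each → 6
  2 × C: 1 H each → 2
  2 × N: no H
  1 × I: no H
  1 × N: 1 H
  1 × O: 1 H
  1 × O: no H
  Total hydrogens = 28.

28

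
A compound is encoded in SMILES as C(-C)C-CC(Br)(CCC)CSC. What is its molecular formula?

C10H21BrS

Heavy atoms from the SMILES: 1 Br, 10 C, 1 S.
Implicit hydrogens by atom environment:
  6 × C: 2 H each → 12
  3 × C: 3 H each → 9
  1 × Br: no H
  1 × C: no H
  1 × S: no H
  Total hydrogens = 21.
Molecular formula: C10H21BrS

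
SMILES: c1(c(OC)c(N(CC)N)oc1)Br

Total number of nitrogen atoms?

The symbol for nitrogen appears 2 times in the SMILES.

2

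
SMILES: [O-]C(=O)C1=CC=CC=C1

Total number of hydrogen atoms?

5

Hydrogens are implicit in SMILES; fill each atom to its normal valence:
  5 × C (aromatic): 1 H each → 5
  1 × C (aromatic): no H
  1 × C: no H
  1 × O: no H
  1 × O (charge -1): no H
  Total hydrogens = 5.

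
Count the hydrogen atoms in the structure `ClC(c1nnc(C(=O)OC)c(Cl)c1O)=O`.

Hydrogens are implicit in SMILES; fill each atom to its normal valence:
  4 × C (aromatic): no H
  3 × O: no H
  2 × C: no H
  2 × Cl: no H
  2 × N (aromatic): no H
  1 × C: 3 H
  1 × O: 1 H
  Total hydrogens = 4.

4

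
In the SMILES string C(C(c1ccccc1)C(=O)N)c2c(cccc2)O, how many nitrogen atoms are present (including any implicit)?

1

The symbol for nitrogen appears 1 time in the SMILES.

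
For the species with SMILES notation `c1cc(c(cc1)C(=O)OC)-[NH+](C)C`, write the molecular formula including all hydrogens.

C10H14NO2+

Heavy atoms from the SMILES: 10 C, 1 N, 2 O.
Implicit hydrogens by atom environment:
  4 × C (aromatic): 1 H each → 4
  3 × C: 3 H each → 9
  2 × C (aromatic): no H
  2 × O: no H
  1 × C: no H
  1 × N (charge +1): 1 H
  Total hydrogens = 14.
Net charge +1.
Molecular formula: C10H14NO2+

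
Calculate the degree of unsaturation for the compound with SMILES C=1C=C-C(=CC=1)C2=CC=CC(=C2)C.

8

Molecular formula from the SMILES: C13H12.
DoU = (2C + 2 + N − H − X)/2 = (2·13 + 2 + 0 − 12 − 0)/2 = 16/2 = 8.
(Structurally: 2 ring(s) + 6 π bond(s) = 8.)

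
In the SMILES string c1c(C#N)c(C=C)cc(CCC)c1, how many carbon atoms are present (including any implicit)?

The symbol for carbon appears 12 times in the SMILES. Lowercase c denotes aromatic carbon and counts toward C.

12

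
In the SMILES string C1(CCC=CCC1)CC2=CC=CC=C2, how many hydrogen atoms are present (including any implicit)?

18

Hydrogens are implicit in SMILES; fill each atom to its normal valence:
  5 × C: 2 H each → 10
  5 × C (aromatic): 1 H each → 5
  3 × C: 1 H each → 3
  1 × C (aromatic): no H
  Total hydrogens = 18.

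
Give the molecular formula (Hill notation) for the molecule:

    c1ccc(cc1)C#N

Heavy atoms from the SMILES: 7 C, 1 N.
Implicit hydrogens by atom environment:
  5 × C (aromatic): 1 H each → 5
  1 × C (aromatic): no H
  1 × C: no H
  1 × N: no H
  Total hydrogens = 5.
Molecular formula: C7H5N

C7H5N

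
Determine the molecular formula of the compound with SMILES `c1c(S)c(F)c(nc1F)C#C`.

C7H3F2NS

Heavy atoms from the SMILES: 7 C, 2 F, 1 N, 1 S.
Implicit hydrogens by atom environment:
  4 × C (aromatic): no H
  2 × F: no H
  1 × C (aromatic): 1 H
  1 × C: 1 H
  1 × C: no H
  1 × N (aromatic): no H
  1 × S: 1 H
  Total hydrogens = 3.
Molecular formula: C7H3F2NS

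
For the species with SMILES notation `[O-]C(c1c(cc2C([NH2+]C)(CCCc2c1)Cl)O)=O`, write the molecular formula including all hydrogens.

C12H14ClNO3

Heavy atoms from the SMILES: 12 C, 1 Cl, 1 N, 3 O.
Implicit hydrogens by atom environment:
  4 × C (aromatic): no H
  3 × C: 2 H each → 6
  2 × C (aromatic): 1 H each → 2
  2 × C: no H
  1 × C: 3 H
  1 × Cl: no H
  1 × N (charge +1): 2 H
  1 × O: 1 H
  1 × O: no H
  1 × O (charge -1): no H
  Total hydrogens = 14.
Molecular formula: C12H14ClNO3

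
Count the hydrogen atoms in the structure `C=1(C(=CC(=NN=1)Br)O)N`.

4

Hydrogens are implicit in SMILES; fill each atom to its normal valence:
  3 × C (aromatic): no H
  2 × N (aromatic): no H
  1 × Br: no H
  1 × C (aromatic): 1 H
  1 × N: 2 H
  1 × O: 1 H
  Total hydrogens = 4.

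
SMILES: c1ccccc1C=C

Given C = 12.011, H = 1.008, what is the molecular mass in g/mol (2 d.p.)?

Molecular formula: C8H8.
M = 8×12.011 + 8×1.008 = 104.15 g/mol.

104.15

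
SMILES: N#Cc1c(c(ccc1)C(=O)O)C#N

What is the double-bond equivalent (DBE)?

9

Molecular formula from the SMILES: C9H4N2O2.
DoU = (2C + 2 + N − H − X)/2 = (2·9 + 2 + 2 − 4 − 0)/2 = 18/2 = 9.
(Structurally: 1 ring(s) + 8 π bond(s) = 9.)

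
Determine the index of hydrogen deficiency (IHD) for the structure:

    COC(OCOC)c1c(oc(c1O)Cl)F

Molecular formula from the SMILES: C8H10ClFO5.
DoU = (2C + 2 + N − H − X)/2 = (2·8 + 2 + 0 − 10 − 2)/2 = 6/2 = 3.
(Structurally: 1 ring(s) + 2 π bond(s) = 3.)

3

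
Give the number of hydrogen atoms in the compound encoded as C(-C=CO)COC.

Hydrogens are implicit in SMILES; fill each atom to its normal valence:
  2 × C: 2 H each → 4
  2 × C: 1 H each → 2
  1 × C: 3 H
  1 × O: 1 H
  1 × O: no H
  Total hydrogens = 10.

10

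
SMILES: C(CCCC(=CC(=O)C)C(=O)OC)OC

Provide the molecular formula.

Heavy atoms from the SMILES: 11 C, 4 O.
Implicit hydrogens by atom environment:
  4 × C: 2 H each → 8
  4 × O: no H
  3 × C: 3 H each → 9
  3 × C: no H
  1 × C: 1 H
  Total hydrogens = 18.
Molecular formula: C11H18O4

C11H18O4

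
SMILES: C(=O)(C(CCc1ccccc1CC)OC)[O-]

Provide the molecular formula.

Heavy atoms from the SMILES: 13 C, 3 O.
Implicit hydrogens by atom environment:
  4 × C (aromatic): 1 H each → 4
  3 × C: 2 H each → 6
  2 × C: 3 H each → 6
  2 × C (aromatic): no H
  2 × O: no H
  1 × C: 1 H
  1 × C: no H
  1 × O (charge -1): no H
  Total hydrogens = 17.
Net charge -1.
Molecular formula: C13H17O3-

C13H17O3-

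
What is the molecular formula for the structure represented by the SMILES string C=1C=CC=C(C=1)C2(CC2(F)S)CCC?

C12H15FS

Heavy atoms from the SMILES: 12 C, 1 F, 1 S.
Implicit hydrogens by atom environment:
  5 × C (aromatic): 1 H each → 5
  3 × C: 2 H each → 6
  2 × C: no H
  1 × C: 3 H
  1 × C (aromatic): no H
  1 × F: no H
  1 × S: 1 H
  Total hydrogens = 15.
Molecular formula: C12H15FS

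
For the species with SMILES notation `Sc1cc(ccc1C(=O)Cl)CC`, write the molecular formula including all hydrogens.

Heavy atoms from the SMILES: 9 C, 1 Cl, 1 O, 1 S.
Implicit hydrogens by atom environment:
  3 × C (aromatic): 1 H each → 3
  3 × C (aromatic): no H
  1 × C: 3 H
  1 × C: 2 H
  1 × C: no H
  1 × Cl: no H
  1 × O: no H
  1 × S: 1 H
  Total hydrogens = 9.
Molecular formula: C9H9ClOS

C9H9ClOS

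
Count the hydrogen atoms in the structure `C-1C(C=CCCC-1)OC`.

Hydrogens are implicit in SMILES; fill each atom to its normal valence:
  4 × C: 2 H each → 8
  3 × C: 1 H each → 3
  1 × C: 3 H
  1 × O: no H
  Total hydrogens = 14.

14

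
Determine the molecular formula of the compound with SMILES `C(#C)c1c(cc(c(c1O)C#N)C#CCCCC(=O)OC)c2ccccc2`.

Heavy atoms from the SMILES: 22 C, 1 N, 3 O.
Implicit hydrogens by atom environment:
  6 × C (aromatic): 1 H each → 6
  6 × C (aromatic): no H
  5 × C: no H
  3 × C: 2 H each → 6
  2 × O: no H
  1 × C: 3 H
  1 × C: 1 H
  1 × N: no H
  1 × O: 1 H
  Total hydrogens = 17.
Molecular formula: C22H17NO3

C22H17NO3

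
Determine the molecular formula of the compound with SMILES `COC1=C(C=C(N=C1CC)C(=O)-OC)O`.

Heavy atoms from the SMILES: 10 C, 1 N, 4 O.
Implicit hydrogens by atom environment:
  4 × C (aromatic): no H
  3 × C: 3 H each → 9
  3 × O: no H
  1 × C: 2 H
  1 × C (aromatic): 1 H
  1 × C: no H
  1 × N (aromatic): no H
  1 × O: 1 H
  Total hydrogens = 13.
Molecular formula: C10H13NO4

C10H13NO4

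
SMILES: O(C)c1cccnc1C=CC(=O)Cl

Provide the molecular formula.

Heavy atoms from the SMILES: 9 C, 1 Cl, 1 N, 2 O.
Implicit hydrogens by atom environment:
  3 × C (aromatic): 1 H each → 3
  2 × C: 1 H each → 2
  2 × C (aromatic): no H
  2 × O: no H
  1 × C: 3 H
  1 × C: no H
  1 × Cl: no H
  1 × N (aromatic): no H
  Total hydrogens = 8.
Molecular formula: C9H8ClNO2

C9H8ClNO2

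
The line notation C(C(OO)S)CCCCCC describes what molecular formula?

Heavy atoms from the SMILES: 8 C, 2 O, 1 S.
Implicit hydrogens by atom environment:
  6 × C: 2 H each → 12
  1 × C: 3 H
  1 × C: 1 H
  1 × O: 1 H
  1 × O: no H
  1 × S: 1 H
  Total hydrogens = 18.
Molecular formula: C8H18O2S

C8H18O2S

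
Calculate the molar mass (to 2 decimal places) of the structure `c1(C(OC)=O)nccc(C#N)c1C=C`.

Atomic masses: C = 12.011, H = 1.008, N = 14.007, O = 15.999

Molecular formula: C10H8N2O2.
M = 10×12.011 + 8×1.008 + 2×14.007 + 2×15.999 = 188.19 g/mol.

188.19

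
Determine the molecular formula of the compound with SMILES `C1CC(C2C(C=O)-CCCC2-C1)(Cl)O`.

C11H17ClO2

Heavy atoms from the SMILES: 11 C, 1 Cl, 2 O.
Implicit hydrogens by atom environment:
  6 × C: 2 H each → 12
  4 × C: 1 H each → 4
  1 × C: no H
  1 × Cl: no H
  1 × O: 1 H
  1 × O: no H
  Total hydrogens = 17.
Molecular formula: C11H17ClO2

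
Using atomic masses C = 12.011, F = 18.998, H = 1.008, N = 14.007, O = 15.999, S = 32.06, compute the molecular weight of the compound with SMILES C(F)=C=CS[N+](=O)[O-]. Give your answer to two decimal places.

Molecular formula: C3H2FNO2S.
M = 3×12.011 + 1×18.998 + 2×1.008 + 1×14.007 + 2×15.999 + 1×32.06 = 135.11 g/mol.

135.11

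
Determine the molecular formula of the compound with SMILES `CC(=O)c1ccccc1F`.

C8H7FO

Heavy atoms from the SMILES: 8 C, 1 F, 1 O.
Implicit hydrogens by atom environment:
  4 × C (aromatic): 1 H each → 4
  2 × C (aromatic): no H
  1 × C: 3 H
  1 × C: no H
  1 × F: no H
  1 × O: no H
  Total hydrogens = 7.
Molecular formula: C8H7FO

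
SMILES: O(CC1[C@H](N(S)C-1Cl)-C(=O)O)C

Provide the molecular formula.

C6H10ClNO3S

Heavy atoms from the SMILES: 6 C, 1 Cl, 1 N, 3 O, 1 S.
Implicit hydrogens by atom environment:
  3 × C: 1 H each → 3
  2 × O: no H
  1 × C: 3 H
  1 × C: 2 H
  1 × C: no H
  1 × Cl: no H
  1 × N: no H
  1 × O: 1 H
  1 × S: 1 H
  Total hydrogens = 10.
Molecular formula: C6H10ClNO3S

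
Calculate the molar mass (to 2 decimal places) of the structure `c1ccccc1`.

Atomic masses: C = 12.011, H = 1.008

78.11

Molecular formula: C6H6.
M = 6×12.011 + 6×1.008 = 78.11 g/mol.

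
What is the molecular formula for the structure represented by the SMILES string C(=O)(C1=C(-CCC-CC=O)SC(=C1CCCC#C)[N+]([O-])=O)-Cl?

Heavy atoms from the SMILES: 15 C, 1 Cl, 1 N, 4 O, 1 S.
Implicit hydrogens by atom environment:
  7 × C: 2 H each → 14
  4 × C (aromatic): no H
  3 × O: no H
  2 × C: 1 H each → 2
  2 × C: no H
  1 × Cl: no H
  1 × N (charge +1): no H
  1 × O (charge -1): no H
  1 × S (aromatic): no H
  Total hydrogens = 16.
Molecular formula: C15H16ClNO4S

C15H16ClNO4S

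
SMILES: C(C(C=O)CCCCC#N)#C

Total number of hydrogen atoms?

Hydrogens are implicit in SMILES; fill each atom to its normal valence:
  4 × C: 2 H each → 8
  3 × C: 1 H each → 3
  2 × C: no H
  1 × N: no H
  1 × O: no H
  Total hydrogens = 11.

11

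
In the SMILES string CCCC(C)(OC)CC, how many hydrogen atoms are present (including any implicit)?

18

Hydrogens are implicit in SMILES; fill each atom to its normal valence:
  4 × C: 3 H each → 12
  3 × C: 2 H each → 6
  1 × C: no H
  1 × O: no H
  Total hydrogens = 18.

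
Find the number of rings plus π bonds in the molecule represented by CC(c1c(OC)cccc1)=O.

Molecular formula from the SMILES: C9H10O2.
DoU = (2C + 2 + N − H − X)/2 = (2·9 + 2 + 0 − 10 − 0)/2 = 10/2 = 5.
(Structurally: 1 ring(s) + 4 π bond(s) = 5.)

5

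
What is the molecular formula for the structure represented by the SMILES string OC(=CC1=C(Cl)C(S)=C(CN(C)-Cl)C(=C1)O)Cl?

Heavy atoms from the SMILES: 10 C, 3 Cl, 1 N, 2 O, 1 S.
Implicit hydrogens by atom environment:
  5 × C (aromatic): no H
  3 × Cl: no H
  2 × O: 1 H each → 2
  1 × C: 3 H
  1 × C: 2 H
  1 × C (aromatic): 1 H
  1 × C: 1 H
  1 × C: no H
  1 × N: no H
  1 × S: 1 H
  Total hydrogens = 10.
Molecular formula: C10H10Cl3NO2S

C10H10Cl3NO2S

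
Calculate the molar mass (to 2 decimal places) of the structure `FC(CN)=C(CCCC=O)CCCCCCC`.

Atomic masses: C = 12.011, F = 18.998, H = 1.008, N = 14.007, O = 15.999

Molecular formula: C14H26FNO.
M = 14×12.011 + 1×18.998 + 26×1.008 + 1×14.007 + 1×15.999 = 243.37 g/mol.

243.37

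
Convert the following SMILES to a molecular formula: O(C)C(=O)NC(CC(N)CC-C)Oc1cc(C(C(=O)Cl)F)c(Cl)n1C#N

Heavy atoms from the SMILES: 15 C, 2 Cl, 1 F, 4 N, 4 O.
Implicit hydrogens by atom environment:
  4 × O: no H
  3 × C: 2 H each → 6
  3 × C: 1 H each → 3
  3 × C (aromatic): no H
  3 × C: no H
  2 × C: 3 H each → 6
  2 × Cl: no H
  1 × C (aromatic): 1 H
  1 × F: no H
  1 × N: 2 H
  1 × N: 1 H
  1 × N (aromatic): no H
  1 × N: no H
  Total hydrogens = 19.
Molecular formula: C15H19Cl2FN4O4

C15H19Cl2FN4O4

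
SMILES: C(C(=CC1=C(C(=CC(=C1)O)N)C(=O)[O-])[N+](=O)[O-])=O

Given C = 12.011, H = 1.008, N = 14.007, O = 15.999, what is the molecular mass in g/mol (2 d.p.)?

Molecular formula: C10H7N2O6-.
M = 10×12.011 + 7×1.008 + 2×14.007 + 6×15.999 = 251.17 g/mol.

251.17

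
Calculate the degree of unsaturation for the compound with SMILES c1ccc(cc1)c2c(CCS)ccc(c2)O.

8

Molecular formula from the SMILES: C14H14OS.
DoU = (2C + 2 + N − H − X)/2 = (2·14 + 2 + 0 − 14 − 0)/2 = 16/2 = 8.
(Structurally: 2 ring(s) + 6 π bond(s) = 8.)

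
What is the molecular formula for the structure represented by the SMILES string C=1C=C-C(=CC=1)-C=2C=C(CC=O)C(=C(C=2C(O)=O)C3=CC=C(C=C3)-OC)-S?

C22H18O4S

Heavy atoms from the SMILES: 22 C, 4 O, 1 S.
Implicit hydrogens by atom environment:
  10 × C (aromatic): 1 H each → 10
  8 × C (aromatic): no H
  3 × O: no H
  1 × C: 3 H
  1 × C: 2 H
  1 × C: 1 H
  1 × C: no H
  1 × O: 1 H
  1 × S: 1 H
  Total hydrogens = 18.
Molecular formula: C22H18O4S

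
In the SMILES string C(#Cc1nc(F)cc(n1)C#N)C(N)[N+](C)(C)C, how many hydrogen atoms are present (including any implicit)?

Hydrogens are implicit in SMILES; fill each atom to its normal valence:
  3 × C: 3 H each → 9
  3 × C (aromatic): no H
  3 × C: no H
  2 × N (aromatic): no H
  1 × C (aromatic): 1 H
  1 × C: 1 H
  1 × F: no H
  1 × N: 2 H
  1 × N (charge +1): no H
  1 × N: no H
  Total hydrogens = 13.

13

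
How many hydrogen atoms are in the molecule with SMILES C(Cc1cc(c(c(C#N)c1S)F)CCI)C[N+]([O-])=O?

Hydrogens are implicit in SMILES; fill each atom to its normal valence:
  5 × C: 2 H each → 10
  5 × C (aromatic): no H
  1 × C (aromatic): 1 H
  1 × C: no H
  1 × F: no H
  1 × I: no H
  1 × N: no H
  1 × N (charge +1): no H
  1 × O: no H
  1 × O (charge -1): no H
  1 × S: 1 H
  Total hydrogens = 12.

12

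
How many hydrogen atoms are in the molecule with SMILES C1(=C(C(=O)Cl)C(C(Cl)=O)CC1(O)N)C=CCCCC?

17

Hydrogens are implicit in SMILES; fill each atom to its normal valence:
  5 × C: no H
  4 × C: 2 H each → 8
  3 × C: 1 H each → 3
  2 × Cl: no H
  2 × O: no H
  1 × C: 3 H
  1 × N: 2 H
  1 × O: 1 H
  Total hydrogens = 17.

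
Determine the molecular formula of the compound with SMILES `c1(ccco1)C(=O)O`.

Heavy atoms from the SMILES: 5 C, 3 O.
Implicit hydrogens by atom environment:
  3 × C (aromatic): 1 H each → 3
  1 × C (aromatic): no H
  1 × C: no H
  1 × O: 1 H
  1 × O (aromatic): no H
  1 × O: no H
  Total hydrogens = 4.
Molecular formula: C5H4O3

C5H4O3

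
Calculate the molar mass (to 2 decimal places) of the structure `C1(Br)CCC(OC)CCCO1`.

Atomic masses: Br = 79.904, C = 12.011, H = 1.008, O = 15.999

223.11

Molecular formula: C8H15BrO2.
M = 1×79.904 + 8×12.011 + 15×1.008 + 2×15.999 = 223.11 g/mol.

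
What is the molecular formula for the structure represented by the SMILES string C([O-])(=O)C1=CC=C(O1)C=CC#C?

Heavy atoms from the SMILES: 9 C, 3 O.
Implicit hydrogens by atom environment:
  3 × C: 1 H each → 3
  2 × C (aromatic): 1 H each → 2
  2 × C (aromatic): no H
  2 × C: no H
  1 × O (aromatic): no H
  1 × O: no H
  1 × O (charge -1): no H
  Total hydrogens = 5.
Net charge -1.
Molecular formula: C9H5O3-

C9H5O3-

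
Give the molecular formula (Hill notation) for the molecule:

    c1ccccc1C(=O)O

C7H6O2

Heavy atoms from the SMILES: 7 C, 2 O.
Implicit hydrogens by atom environment:
  5 × C (aromatic): 1 H each → 5
  1 × C (aromatic): no H
  1 × C: no H
  1 × O: 1 H
  1 × O: no H
  Total hydrogens = 6.
Molecular formula: C7H6O2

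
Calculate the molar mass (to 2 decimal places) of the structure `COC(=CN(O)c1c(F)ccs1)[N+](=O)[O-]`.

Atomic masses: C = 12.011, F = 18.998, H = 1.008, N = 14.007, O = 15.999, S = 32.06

234.20

Molecular formula: C7H7FN2O4S.
M = 7×12.011 + 1×18.998 + 7×1.008 + 2×14.007 + 4×15.999 + 1×32.06 = 234.20 g/mol.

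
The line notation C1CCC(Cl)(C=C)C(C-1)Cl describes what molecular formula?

Heavy atoms from the SMILES: 8 C, 2 Cl.
Implicit hydrogens by atom environment:
  5 × C: 2 H each → 10
  2 × C: 1 H each → 2
  2 × Cl: no H
  1 × C: no H
  Total hydrogens = 12.
Molecular formula: C8H12Cl2

C8H12Cl2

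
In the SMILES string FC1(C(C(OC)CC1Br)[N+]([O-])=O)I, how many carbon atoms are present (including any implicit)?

The symbol for carbon appears 6 times in the SMILES.

6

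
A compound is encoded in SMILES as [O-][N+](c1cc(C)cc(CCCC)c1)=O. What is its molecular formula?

C11H15NO2

Heavy atoms from the SMILES: 11 C, 1 N, 2 O.
Implicit hydrogens by atom environment:
  3 × C: 2 H each → 6
  3 × C (aromatic): 1 H each → 3
  3 × C (aromatic): no H
  2 × C: 3 H each → 6
  1 × N (charge +1): no H
  1 × O: no H
  1 × O (charge -1): no H
  Total hydrogens = 15.
Molecular formula: C11H15NO2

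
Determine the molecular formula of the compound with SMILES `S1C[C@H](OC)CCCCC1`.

C8H16OS

Heavy atoms from the SMILES: 8 C, 1 O, 1 S.
Implicit hydrogens by atom environment:
  6 × C: 2 H each → 12
  1 × C: 3 H
  1 × C: 1 H
  1 × O: no H
  1 × S: no H
  Total hydrogens = 16.
Molecular formula: C8H16OS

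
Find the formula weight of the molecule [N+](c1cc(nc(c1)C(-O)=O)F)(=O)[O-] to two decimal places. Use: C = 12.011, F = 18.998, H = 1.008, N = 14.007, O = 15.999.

186.10

Molecular formula: C6H3FN2O4.
M = 6×12.011 + 1×18.998 + 3×1.008 + 2×14.007 + 4×15.999 = 186.10 g/mol.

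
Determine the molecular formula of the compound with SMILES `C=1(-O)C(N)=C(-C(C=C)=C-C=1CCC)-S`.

Heavy atoms from the SMILES: 11 C, 1 N, 1 O, 1 S.
Implicit hydrogens by atom environment:
  5 × C (aromatic): no H
  3 × C: 2 H each → 6
  1 × C: 3 H
  1 × C (aromatic): 1 H
  1 × C: 1 H
  1 × N: 2 H
  1 × O: 1 H
  1 × S: 1 H
  Total hydrogens = 15.
Molecular formula: C11H15NOS

C11H15NOS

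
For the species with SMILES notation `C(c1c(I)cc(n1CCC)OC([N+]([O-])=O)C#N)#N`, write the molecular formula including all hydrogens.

C10H9IN4O3

Heavy atoms from the SMILES: 10 C, 1 I, 4 N, 3 O.
Implicit hydrogens by atom environment:
  3 × C (aromatic): no H
  2 × C: 2 H each → 4
  2 × C: no H
  2 × N: no H
  2 × O: no H
  1 × C: 3 H
  1 × C (aromatic): 1 H
  1 × C: 1 H
  1 × I: no H
  1 × N (aromatic): no H
  1 × N (charge +1): no H
  1 × O (charge -1): no H
  Total hydrogens = 9.
Molecular formula: C10H9IN4O3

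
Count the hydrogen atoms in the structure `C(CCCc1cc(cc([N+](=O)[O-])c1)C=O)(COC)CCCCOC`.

Hydrogens are implicit in SMILES; fill each atom to its normal valence:
  8 × C: 2 H each → 16
  4 × O: no H
  3 × C (aromatic): 1 H each → 3
  3 × C (aromatic): no H
  2 × C: 3 H each → 6
  2 × C: 1 H each → 2
  1 × N (charge +1): no H
  1 × O (charge -1): no H
  Total hydrogens = 27.

27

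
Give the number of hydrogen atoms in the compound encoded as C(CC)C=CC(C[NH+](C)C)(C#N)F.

Hydrogens are implicit in SMILES; fill each atom to its normal valence:
  3 × C: 3 H each → 9
  3 × C: 2 H each → 6
  2 × C: 1 H each → 2
  2 × C: no H
  1 × F: no H
  1 × N (charge +1): 1 H
  1 × N: no H
  Total hydrogens = 18.

18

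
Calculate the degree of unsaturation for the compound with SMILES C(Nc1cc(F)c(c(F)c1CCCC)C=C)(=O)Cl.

Molecular formula from the SMILES: C13H14ClF2NO.
DoU = (2C + 2 + N − H − X)/2 = (2·13 + 2 + 1 − 14 − 3)/2 = 12/2 = 6.
(Structurally: 1 ring(s) + 5 π bond(s) = 6.)

6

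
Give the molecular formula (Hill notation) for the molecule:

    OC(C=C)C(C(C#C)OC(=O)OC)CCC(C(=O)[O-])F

Heavy atoms from the SMILES: 13 C, 1 F, 6 O.
Implicit hydrogens by atom environment:
  6 × C: 1 H each → 6
  4 × O: no H
  3 × C: 2 H each → 6
  3 × C: no H
  1 × C: 3 H
  1 × F: no H
  1 × O: 1 H
  1 × O (charge -1): no H
  Total hydrogens = 16.
Net charge -1.
Molecular formula: C13H16FO6-

C13H16FO6-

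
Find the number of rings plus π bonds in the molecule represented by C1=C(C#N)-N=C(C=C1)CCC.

Molecular formula from the SMILES: C9H10N2.
DoU = (2C + 2 + N − H − X)/2 = (2·9 + 2 + 2 − 10 − 0)/2 = 12/2 = 6.
(Structurally: 1 ring(s) + 5 π bond(s) = 6.)

6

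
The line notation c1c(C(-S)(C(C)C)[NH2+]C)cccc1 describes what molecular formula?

Heavy atoms from the SMILES: 11 C, 1 N, 1 S.
Implicit hydrogens by atom environment:
  5 × C (aromatic): 1 H each → 5
  3 × C: 3 H each → 9
  1 × C: 1 H
  1 × C: no H
  1 × C (aromatic): no H
  1 × N (charge +1): 2 H
  1 × S: 1 H
  Total hydrogens = 18.
Net charge +1.
Molecular formula: C11H18NS+

C11H18NS+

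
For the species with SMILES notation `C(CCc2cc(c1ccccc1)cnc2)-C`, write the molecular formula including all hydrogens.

C15H17N

Heavy atoms from the SMILES: 15 C, 1 N.
Implicit hydrogens by atom environment:
  8 × C (aromatic): 1 H each → 8
  3 × C: 2 H each → 6
  3 × C (aromatic): no H
  1 × C: 3 H
  1 × N (aromatic): no H
  Total hydrogens = 17.
Molecular formula: C15H17N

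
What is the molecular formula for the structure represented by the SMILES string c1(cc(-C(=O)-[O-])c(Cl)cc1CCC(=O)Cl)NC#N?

C11H7Cl2N2O3-

Heavy atoms from the SMILES: 11 C, 2 Cl, 2 N, 3 O.
Implicit hydrogens by atom environment:
  4 × C (aromatic): no H
  3 × C: no H
  2 × C: 2 H each → 4
  2 × C (aromatic): 1 H each → 2
  2 × Cl: no H
  2 × O: no H
  1 × N: 1 H
  1 × N: no H
  1 × O (charge -1): no H
  Total hydrogens = 7.
Net charge -1.
Molecular formula: C11H7Cl2N2O3-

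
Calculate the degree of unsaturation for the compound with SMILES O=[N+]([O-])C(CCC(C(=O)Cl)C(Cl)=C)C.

3

Molecular formula from the SMILES: C8H11Cl2NO3.
DoU = (2C + 2 + N − H − X)/2 = (2·8 + 2 + 1 − 11 − 2)/2 = 6/2 = 3.
(Structurally: 0 ring(s) + 3 π bond(s) = 3.)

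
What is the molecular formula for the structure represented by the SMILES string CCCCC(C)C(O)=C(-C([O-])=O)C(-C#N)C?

Heavy atoms from the SMILES: 12 C, 1 N, 3 O.
Implicit hydrogens by atom environment:
  4 × C: no H
  3 × C: 3 H each → 9
  3 × C: 2 H each → 6
  2 × C: 1 H each → 2
  1 × N: no H
  1 × O: 1 H
  1 × O: no H
  1 × O (charge -1): no H
  Total hydrogens = 18.
Net charge -1.
Molecular formula: C12H18NO3-

C12H18NO3-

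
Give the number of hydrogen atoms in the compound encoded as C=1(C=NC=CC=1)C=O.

Hydrogens are implicit in SMILES; fill each atom to its normal valence:
  4 × C (aromatic): 1 H each → 4
  1 × C: 1 H
  1 × C (aromatic): no H
  1 × N (aromatic): no H
  1 × O: no H
  Total hydrogens = 5.

5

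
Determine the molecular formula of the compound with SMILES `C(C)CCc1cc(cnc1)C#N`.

Heavy atoms from the SMILES: 10 C, 2 N.
Implicit hydrogens by atom environment:
  3 × C: 2 H each → 6
  3 × C (aromatic): 1 H each → 3
  2 × C (aromatic): no H
  1 × C: 3 H
  1 × C: no H
  1 × N (aromatic): no H
  1 × N: no H
  Total hydrogens = 12.
Molecular formula: C10H12N2

C10H12N2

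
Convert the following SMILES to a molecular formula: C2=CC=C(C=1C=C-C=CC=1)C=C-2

C12H10

Heavy atoms from the SMILES: 12 C.
Implicit hydrogens by atom environment:
  10 × C (aromatic): 1 H each → 10
  2 × C (aromatic): no H
  Total hydrogens = 10.
Molecular formula: C12H10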